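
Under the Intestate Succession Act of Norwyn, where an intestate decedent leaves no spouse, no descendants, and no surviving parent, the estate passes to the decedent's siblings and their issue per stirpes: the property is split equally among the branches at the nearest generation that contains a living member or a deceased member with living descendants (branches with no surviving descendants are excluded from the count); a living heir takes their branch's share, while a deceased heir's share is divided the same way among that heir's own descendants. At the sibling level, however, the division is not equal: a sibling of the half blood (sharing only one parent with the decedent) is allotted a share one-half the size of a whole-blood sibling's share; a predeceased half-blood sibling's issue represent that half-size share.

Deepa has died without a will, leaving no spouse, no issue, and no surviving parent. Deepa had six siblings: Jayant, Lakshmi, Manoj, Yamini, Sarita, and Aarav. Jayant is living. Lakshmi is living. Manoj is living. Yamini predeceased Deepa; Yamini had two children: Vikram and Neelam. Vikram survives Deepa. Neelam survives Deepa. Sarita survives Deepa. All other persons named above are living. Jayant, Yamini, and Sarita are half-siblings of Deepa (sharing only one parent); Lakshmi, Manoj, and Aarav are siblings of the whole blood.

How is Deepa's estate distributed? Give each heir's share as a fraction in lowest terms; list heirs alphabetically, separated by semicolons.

Aarav 2/9; Jayant 1/9; Lakshmi 2/9; Manoj 2/9; Neelam 1/18; Sarita 1/9; Vikram 1/18

No spouse, descendants, or parent survives, so the estate passes to Deepa's siblings per stirpes.
Half-blood siblings count for one-half the weight of whole-blood siblings at the initial division.
Dividing 1 in proportion to weights (total weight 9/2): Jayant (weight 1/2) → 1/9; Lakshmi (weight 1) → 2/9; Manoj (weight 1) → 2/9; Yamini (weight 1/2) → 1/9; Sarita (weight 1/2) → 1/9; Aarav (weight 1) → 2/9.
Jayant is living and takes 1/9.
Lakshmi is living and takes 2/9.
Manoj is living and takes 2/9.
Yamini predeceased; the 1/9 allotted to Yamini's branch passes to Yamini's issue by representation.
The 1/9 is divided into 2 equal shares of 1/18 among Vikram, Neelam.
Vikram is living and takes 1/18.
Neelam is living and takes 1/18.
Sarita is living and takes 1/9.
Aarav is living and takes 2/9.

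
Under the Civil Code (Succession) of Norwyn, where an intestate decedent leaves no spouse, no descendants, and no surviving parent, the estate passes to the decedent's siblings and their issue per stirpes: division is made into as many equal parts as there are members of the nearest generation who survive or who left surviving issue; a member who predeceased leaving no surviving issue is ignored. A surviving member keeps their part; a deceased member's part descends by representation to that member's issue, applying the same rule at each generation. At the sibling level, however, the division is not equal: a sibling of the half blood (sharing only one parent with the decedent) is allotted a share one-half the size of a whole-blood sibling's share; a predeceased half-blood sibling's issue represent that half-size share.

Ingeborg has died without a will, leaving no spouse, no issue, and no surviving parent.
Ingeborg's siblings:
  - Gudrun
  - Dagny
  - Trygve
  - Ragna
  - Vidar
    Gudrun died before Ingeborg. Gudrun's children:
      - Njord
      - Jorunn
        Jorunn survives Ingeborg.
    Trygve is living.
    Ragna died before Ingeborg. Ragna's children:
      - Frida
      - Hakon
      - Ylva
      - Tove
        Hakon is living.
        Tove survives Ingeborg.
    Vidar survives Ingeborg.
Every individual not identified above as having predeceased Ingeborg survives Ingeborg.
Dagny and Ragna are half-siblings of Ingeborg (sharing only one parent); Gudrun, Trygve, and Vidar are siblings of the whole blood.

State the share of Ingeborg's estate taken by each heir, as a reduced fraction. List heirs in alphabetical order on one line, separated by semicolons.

No spouse, descendants, or parent survives, so the estate passes to Ingeborg's siblings per stirpes.
Half-blood siblings count for one-half the weight of whole-blood siblings at the initial division.
Dividing 1 in proportion to weights (total weight 4): Gudrun (weight 1) → 1/4; Dagny (weight 1/2) → 1/8; Trygve (weight 1) → 1/4; Ragna (weight 1/2) → 1/8; Vidar (weight 1) → 1/4.
Gudrun predeceased; the 1/4 allotted to Gudrun's branch passes to Gudrun's issue by representation.
The 1/4 is divided into 2 equal shares of 1/8 among Njord, Jorunn.
Njord is living and takes 1/8.
Jorunn is living and takes 1/8.
Dagny is living and takes 1/8.
Trygve is living and takes 1/4.
Ragna predeceased; the 1/8 allotted to Ragna's branch passes to Ragna's issue by representation.
The 1/8 is divided into 4 equal shares of 1/32 among Frida, Hakon, Ylva, Tove.
Frida is living and takes 1/32.
Hakon is living and takes 1/32.
Ylva is living and takes 1/32.
Tove is living and takes 1/32.
Vidar is living and takes 1/4.

Dagny 1/8; Frida 1/32; Hakon 1/32; Jorunn 1/8; Njord 1/8; Tove 1/32; Trygve 1/4; Vidar 1/4; Ylva 1/32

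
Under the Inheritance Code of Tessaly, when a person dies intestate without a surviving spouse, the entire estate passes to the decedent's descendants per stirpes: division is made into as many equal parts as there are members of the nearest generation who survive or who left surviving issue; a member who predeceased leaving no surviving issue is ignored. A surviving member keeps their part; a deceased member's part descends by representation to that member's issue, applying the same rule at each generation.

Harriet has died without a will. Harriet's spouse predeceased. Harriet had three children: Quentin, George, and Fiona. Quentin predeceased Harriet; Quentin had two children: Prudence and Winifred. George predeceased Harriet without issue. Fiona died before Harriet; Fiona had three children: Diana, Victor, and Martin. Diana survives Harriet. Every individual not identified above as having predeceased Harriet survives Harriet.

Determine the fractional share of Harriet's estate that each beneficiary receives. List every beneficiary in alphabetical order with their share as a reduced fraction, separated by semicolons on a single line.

Diana 1/6; Martin 1/6; Prudence 1/4; Victor 1/6; Winifred 1/4

There is no surviving spouse, so the entire estate passes to Harriet's descendants per stirpes.
George left no surviving issue, so that branch lapses and is disregarded.
The estate is divided into 2 equal shares of 1/2 among Quentin, Fiona.
Quentin predeceased; the 1/2 allotted to Quentin's branch passes to Quentin's issue by representation.
The 1/2 is divided into 2 equal shares of 1/4 among Prudence, Winifred.
Prudence is living and takes 1/4.
Winifred is living and takes 1/4.
Fiona predeceased; the 1/2 allotted to Fiona's branch passes to Fiona's issue by representation.
The 1/2 is divided into 3 equal shares of 1/6 among Diana, Victor, Martin.
Diana is living and takes 1/6.
Victor is living and takes 1/6.
Martin is living and takes 1/6.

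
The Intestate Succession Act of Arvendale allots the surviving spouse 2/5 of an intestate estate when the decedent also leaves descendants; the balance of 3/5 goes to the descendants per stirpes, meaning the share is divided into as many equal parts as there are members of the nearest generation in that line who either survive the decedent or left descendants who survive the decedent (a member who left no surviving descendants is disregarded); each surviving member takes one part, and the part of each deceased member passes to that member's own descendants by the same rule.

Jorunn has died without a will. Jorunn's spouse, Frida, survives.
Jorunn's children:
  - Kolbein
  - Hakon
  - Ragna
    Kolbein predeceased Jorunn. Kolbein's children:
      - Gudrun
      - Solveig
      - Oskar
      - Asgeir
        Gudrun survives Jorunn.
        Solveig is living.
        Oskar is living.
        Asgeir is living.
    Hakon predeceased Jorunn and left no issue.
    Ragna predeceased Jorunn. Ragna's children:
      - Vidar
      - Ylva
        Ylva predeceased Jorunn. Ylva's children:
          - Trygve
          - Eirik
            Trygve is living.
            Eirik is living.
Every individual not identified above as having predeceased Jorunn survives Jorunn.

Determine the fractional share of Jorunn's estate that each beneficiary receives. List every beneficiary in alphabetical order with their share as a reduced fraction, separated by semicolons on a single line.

Frida, as surviving spouse, takes 2/5.
The remaining 3/5 passes to Jorunn's descendants per stirpes.
Hakon left no surviving issue, so that branch lapses and is disregarded.
The 3/5 is divided into 2 equal shares of 3/10 among Kolbein, Ragna.
Kolbein predeceased; the 3/10 allotted to Kolbein's branch passes to Kolbein's issue by representation.
The 3/10 is divided into 4 equal shares of 3/40 among Gudrun, Solveig, Oskar, Asgeir.
Gudrun is living and takes 3/40.
Solveig is living and takes 3/40.
Oskar is living and takes 3/40.
Asgeir is living and takes 3/40.
Ragna predeceased; the 3/10 allotted to Ragna's branch passes to Ragna's issue by representation.
The 3/10 is divided into 2 equal shares of 3/20 among Vidar, Ylva.
Vidar is living and takes 3/20.
Ylva predeceased; the 3/20 allotted to Ylva's branch passes to Ylva's issue by representation.
The 3/20 is divided into 2 equal shares of 3/40 among Trygve, Eirik.
Trygve is living and takes 3/40.
Eirik is living and takes 3/40.

Asgeir 3/40; Eirik 3/40; Frida 2/5; Gudrun 3/40; Oskar 3/40; Solveig 3/40; Trygve 3/40; Vidar 3/20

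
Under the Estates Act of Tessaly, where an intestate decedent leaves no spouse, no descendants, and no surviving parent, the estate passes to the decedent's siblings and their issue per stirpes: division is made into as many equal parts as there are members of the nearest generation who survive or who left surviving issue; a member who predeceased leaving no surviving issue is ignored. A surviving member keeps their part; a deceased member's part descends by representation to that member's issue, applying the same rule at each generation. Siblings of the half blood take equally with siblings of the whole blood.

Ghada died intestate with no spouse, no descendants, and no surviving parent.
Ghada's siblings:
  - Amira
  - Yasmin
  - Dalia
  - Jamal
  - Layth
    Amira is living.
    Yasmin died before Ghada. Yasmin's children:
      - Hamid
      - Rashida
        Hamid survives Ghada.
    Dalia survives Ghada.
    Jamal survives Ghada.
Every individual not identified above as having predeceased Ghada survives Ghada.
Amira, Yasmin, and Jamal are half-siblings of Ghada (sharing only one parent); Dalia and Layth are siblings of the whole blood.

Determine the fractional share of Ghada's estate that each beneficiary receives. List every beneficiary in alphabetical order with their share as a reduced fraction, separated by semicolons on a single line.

Amira 1/5; Dalia 1/5; Hamid 1/10; Jamal 1/5; Layth 1/5; Rashida 1/10

No spouse, descendants, or parent survives, so the estate passes to Ghada's siblings per stirpes.
Half-blood and whole-blood siblings take equally under the stated rule.
The estate is divided into 5 equal shares of 1/5 among Amira, Yasmin, Dalia, Jamal, Layth.
Amira is living and takes 1/5.
Yasmin predeceased; the 1/5 allotted to Yasmin's branch passes to Yasmin's issue by representation.
The 1/5 is divided into 2 equal shares of 1/10 among Hamid, Rashida.
Hamid is living and takes 1/10.
Rashida is living and takes 1/10.
Dalia is living and takes 1/5.
Jamal is living and takes 1/5.
Layth is living and takes 1/5.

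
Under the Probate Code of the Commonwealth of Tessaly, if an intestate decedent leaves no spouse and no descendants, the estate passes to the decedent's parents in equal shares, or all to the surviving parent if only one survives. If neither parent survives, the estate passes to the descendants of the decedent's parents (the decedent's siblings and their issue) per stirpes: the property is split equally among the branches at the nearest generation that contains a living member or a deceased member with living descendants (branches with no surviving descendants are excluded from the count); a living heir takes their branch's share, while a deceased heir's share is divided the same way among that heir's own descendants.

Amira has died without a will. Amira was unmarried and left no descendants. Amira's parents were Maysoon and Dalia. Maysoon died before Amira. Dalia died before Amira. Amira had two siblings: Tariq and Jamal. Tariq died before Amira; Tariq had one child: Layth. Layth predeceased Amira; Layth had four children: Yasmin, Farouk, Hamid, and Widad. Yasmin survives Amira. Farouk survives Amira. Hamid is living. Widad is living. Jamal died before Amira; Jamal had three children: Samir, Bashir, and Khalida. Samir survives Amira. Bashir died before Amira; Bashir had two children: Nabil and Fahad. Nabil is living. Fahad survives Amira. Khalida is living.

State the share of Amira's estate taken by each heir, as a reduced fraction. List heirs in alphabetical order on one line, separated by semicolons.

Neither parent survives and there are no descendants, so the estate passes to Amira's siblings and their issue per stirpes.
The estate is divided into 2 equal shares of 1/2 among Tariq, Jamal.
Tariq predeceased; the 1/2 allotted to Tariq's branch passes to Tariq's issue by representation.
Layth's line is the sole branch at this level, so the full 1/2 passes to Layth's issue by representation.
The 1/2 is divided into 4 equal shares of 1/8 among Yasmin, Farouk, Hamid, Widad.
Yasmin is living and takes 1/8.
Farouk is living and takes 1/8.
Hamid is living and takes 1/8.
Widad is living and takes 1/8.
Jamal predeceased; the 1/2 allotted to Jamal's branch passes to Jamal's issue by representation.
The 1/2 is divided into 3 equal shares of 1/6 among Samir, Bashir, Khalida.
Samir is living and takes 1/6.
Bashir predeceased; the 1/6 allotted to Bashir's branch passes to Bashir's issue by representation.
The 1/6 is divided into 2 equal shares of 1/12 among Nabil, Fahad.
Nabil is living and takes 1/12.
Fahad is living and takes 1/12.
Khalida is living and takes 1/6.

Fahad 1/12; Farouk 1/8; Hamid 1/8; Khalida 1/6; Nabil 1/12; Samir 1/6; Widad 1/8; Yasmin 1/8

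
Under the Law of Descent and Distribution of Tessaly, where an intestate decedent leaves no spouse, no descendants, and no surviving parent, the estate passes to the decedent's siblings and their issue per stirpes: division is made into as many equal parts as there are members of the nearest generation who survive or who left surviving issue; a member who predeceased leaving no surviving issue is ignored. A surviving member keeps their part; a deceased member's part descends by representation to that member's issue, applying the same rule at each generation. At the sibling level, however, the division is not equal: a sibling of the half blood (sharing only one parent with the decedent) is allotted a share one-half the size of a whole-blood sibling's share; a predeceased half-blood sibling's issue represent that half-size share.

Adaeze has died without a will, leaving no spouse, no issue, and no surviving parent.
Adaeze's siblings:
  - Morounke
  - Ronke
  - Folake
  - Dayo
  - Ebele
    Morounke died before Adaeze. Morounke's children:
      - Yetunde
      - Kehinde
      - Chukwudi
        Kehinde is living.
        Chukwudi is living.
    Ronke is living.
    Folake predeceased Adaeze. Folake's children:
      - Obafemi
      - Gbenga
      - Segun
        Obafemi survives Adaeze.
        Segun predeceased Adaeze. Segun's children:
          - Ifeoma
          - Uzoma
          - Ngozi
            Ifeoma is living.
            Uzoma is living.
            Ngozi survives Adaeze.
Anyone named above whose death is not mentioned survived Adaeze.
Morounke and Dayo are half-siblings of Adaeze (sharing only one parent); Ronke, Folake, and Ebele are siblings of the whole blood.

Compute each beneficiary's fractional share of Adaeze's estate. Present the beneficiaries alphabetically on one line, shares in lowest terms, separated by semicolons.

Chukwudi 1/24; Dayo 1/8; Ebele 1/4; Gbenga 1/12; Ifeoma 1/36; Kehinde 1/24; Ngozi 1/36; Obafemi 1/12; Ronke 1/4; Uzoma 1/36; Yetunde 1/24

No spouse, descendants, or parent survives, so the estate passes to Adaeze's siblings per stirpes.
Half-blood siblings count for one-half the weight of whole-blood siblings at the initial division.
Dividing 1 in proportion to weights (total weight 4): Morounke (weight 1/2) → 1/8; Ronke (weight 1) → 1/4; Folake (weight 1) → 1/4; Dayo (weight 1/2) → 1/8; Ebele (weight 1) → 1/4.
Morounke predeceased; the 1/8 allotted to Morounke's branch passes to Morounke's issue by representation.
The 1/8 is divided into 3 equal shares of 1/24 among Yetunde, Kehinde, Chukwudi.
Yetunde is living and takes 1/24.
Kehinde is living and takes 1/24.
Chukwudi is living and takes 1/24.
Ronke is living and takes 1/4.
Folake predeceased; the 1/4 allotted to Folake's branch passes to Folake's issue by representation.
The 1/4 is divided into 3 equal shares of 1/12 among Obafemi, Gbenga, Segun.
Obafemi is living and takes 1/12.
Gbenga is living and takes 1/12.
Segun predeceased; the 1/12 allotted to Segun's branch passes to Segun's issue by representation.
The 1/12 is divided into 3 equal shares of 1/36 among Ifeoma, Uzoma, Ngozi.
Ifeoma is living and takes 1/36.
Uzoma is living and takes 1/36.
Ngozi is living and takes 1/36.
Dayo is living and takes 1/8.
Ebele is living and takes 1/4.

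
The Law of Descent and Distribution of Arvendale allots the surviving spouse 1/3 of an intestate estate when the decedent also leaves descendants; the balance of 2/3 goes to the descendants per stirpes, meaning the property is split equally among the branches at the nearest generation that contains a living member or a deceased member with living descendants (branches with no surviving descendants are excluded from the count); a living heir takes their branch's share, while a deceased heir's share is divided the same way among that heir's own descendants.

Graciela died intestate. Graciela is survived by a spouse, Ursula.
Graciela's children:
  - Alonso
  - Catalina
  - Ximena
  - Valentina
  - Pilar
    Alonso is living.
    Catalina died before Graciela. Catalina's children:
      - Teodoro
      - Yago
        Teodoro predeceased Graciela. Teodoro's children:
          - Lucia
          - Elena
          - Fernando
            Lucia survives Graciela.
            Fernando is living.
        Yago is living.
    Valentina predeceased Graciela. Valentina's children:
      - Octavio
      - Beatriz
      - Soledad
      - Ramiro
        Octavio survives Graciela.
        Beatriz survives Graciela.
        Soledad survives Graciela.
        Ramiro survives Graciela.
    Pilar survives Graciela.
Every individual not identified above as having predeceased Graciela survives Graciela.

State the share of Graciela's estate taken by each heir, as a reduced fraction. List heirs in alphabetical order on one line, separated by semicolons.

Ursula, as surviving spouse, takes 1/3.
The remaining 2/3 passes to Graciela's descendants per stirpes.
The 2/3 is divided into 5 equal shares of 2/15 among Alonso, Catalina, Ximena, Valentina, Pilar.
Alonso is living and takes 2/15.
Catalina predeceased; the 2/15 allotted to Catalina's branch passes to Catalina's issue by representation.
The 2/15 is divided into 2 equal shares of 1/15 among Teodoro, Yago.
Teodoro predeceased; the 1/15 allotted to Teodoro's branch passes to Teodoro's issue by representation.
The 1/15 is divided into 3 equal shares of 1/45 among Lucia, Elena, Fernando.
Lucia is living and takes 1/45.
Elena is living and takes 1/45.
Fernando is living and takes 1/45.
Yago is living and takes 1/15.
Ximena is living and takes 2/15.
Valentina predeceased; the 2/15 allotted to Valentina's branch passes to Valentina's issue by representation.
The 2/15 is divided into 4 equal shares of 1/30 among Octavio, Beatriz, Soledad, Ramiro.
Octavio is living and takes 1/30.
Beatriz is living and takes 1/30.
Soledad is living and takes 1/30.
Ramiro is living and takes 1/30.
Pilar is living and takes 2/15.

Alonso 2/15; Beatriz 1/30; Elena 1/45; Fernando 1/45; Lucia 1/45; Octavio 1/30; Pilar 2/15; Ramiro 1/30; Soledad 1/30; Ursula 1/3; Ximena 2/15; Yago 1/15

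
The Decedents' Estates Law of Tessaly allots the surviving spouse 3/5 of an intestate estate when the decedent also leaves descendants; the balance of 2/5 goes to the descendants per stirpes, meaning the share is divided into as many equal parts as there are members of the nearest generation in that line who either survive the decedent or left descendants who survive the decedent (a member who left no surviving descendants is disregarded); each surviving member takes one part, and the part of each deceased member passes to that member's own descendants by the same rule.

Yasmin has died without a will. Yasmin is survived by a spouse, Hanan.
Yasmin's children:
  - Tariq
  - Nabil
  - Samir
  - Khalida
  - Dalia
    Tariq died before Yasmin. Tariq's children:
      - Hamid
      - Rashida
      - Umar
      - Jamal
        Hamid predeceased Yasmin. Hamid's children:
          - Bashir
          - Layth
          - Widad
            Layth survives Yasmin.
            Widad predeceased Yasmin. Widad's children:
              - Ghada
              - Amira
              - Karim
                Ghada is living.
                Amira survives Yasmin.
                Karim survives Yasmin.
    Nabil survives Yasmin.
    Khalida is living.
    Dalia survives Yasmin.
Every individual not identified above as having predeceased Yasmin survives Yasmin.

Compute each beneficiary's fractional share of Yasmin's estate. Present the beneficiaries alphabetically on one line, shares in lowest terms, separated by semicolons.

Hanan, as surviving spouse, takes 3/5.
The remaining 2/5 passes to Yasmin's descendants per stirpes.
The 2/5 is divided into 5 equal shares of 2/25 among Tariq, Nabil, Samir, Khalida, Dalia.
Tariq predeceased; the 2/25 allotted to Tariq's branch passes to Tariq's issue by representation.
The 2/25 is divided into 4 equal shares of 1/50 among Hamid, Rashida, Umar, Jamal.
Hamid predeceased; the 1/50 allotted to Hamid's branch passes to Hamid's issue by representation.
The 1/50 is divided into 3 equal shares of 1/150 among Bashir, Layth, Widad.
Bashir is living and takes 1/150.
Layth is living and takes 1/150.
Widad predeceased; the 1/150 allotted to Widad's branch passes to Widad's issue by representation.
The 1/150 is divided into 3 equal shares of 1/450 among Ghada, Amira, Karim.
Ghada is living and takes 1/450.
Amira is living and takes 1/450.
Karim is living and takes 1/450.
Rashida is living and takes 1/50.
Umar is living and takes 1/50.
Jamal is living and takes 1/50.
Nabil is living and takes 2/25.
Samir is living and takes 2/25.
Khalida is living and takes 2/25.
Dalia is living and takes 2/25.

Amira 1/450; Bashir 1/150; Dalia 2/25; Ghada 1/450; Hanan 3/5; Jamal 1/50; Karim 1/450; Khalida 2/25; Layth 1/150; Nabil 2/25; Rashida 1/50; Samir 2/25; Umar 1/50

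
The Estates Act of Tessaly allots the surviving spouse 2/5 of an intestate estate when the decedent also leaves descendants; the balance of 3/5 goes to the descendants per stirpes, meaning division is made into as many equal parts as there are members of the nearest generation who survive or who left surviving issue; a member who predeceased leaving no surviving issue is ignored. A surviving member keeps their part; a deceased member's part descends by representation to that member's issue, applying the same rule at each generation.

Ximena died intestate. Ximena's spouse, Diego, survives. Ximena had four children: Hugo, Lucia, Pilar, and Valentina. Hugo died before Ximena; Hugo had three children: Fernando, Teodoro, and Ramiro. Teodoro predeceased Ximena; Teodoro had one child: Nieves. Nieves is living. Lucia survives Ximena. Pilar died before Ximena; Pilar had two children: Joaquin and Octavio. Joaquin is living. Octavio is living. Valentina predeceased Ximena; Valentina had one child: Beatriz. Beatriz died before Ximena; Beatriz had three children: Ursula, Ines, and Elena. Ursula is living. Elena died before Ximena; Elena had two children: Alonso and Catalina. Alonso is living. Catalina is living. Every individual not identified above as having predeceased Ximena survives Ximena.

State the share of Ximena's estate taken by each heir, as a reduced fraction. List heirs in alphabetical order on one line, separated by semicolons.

Diego, as surviving spouse, takes 2/5.
The remaining 3/5 passes to Ximena's descendants per stirpes.
The 3/5 is divided into 4 equal shares of 3/20 among Hugo, Lucia, Pilar, Valentina.
Hugo predeceased; the 3/20 allotted to Hugo's branch passes to Hugo's issue by representation.
The 3/20 is divided into 3 equal shares of 1/20 among Fernando, Teodoro, Ramiro.
Fernando is living and takes 1/20.
Teodoro predeceased; the 1/20 allotted to Teodoro's branch passes to Teodoro's issue by representation.
Nieves is the sole taker at this level and receives the full 1/20.
Ramiro is living and takes 1/20.
Lucia is living and takes 3/20.
Pilar predeceased; the 3/20 allotted to Pilar's branch passes to Pilar's issue by representation.
The 3/20 is divided into 2 equal shares of 3/40 among Joaquin, Octavio.
Joaquin is living and takes 3/40.
Octavio is living and takes 3/40.
Valentina predeceased; the 3/20 allotted to Valentina's branch passes to Valentina's issue by representation.
Beatriz's line is the sole branch at this level, so the full 3/20 passes to Beatriz's issue by representation.
The 3/20 is divided into 3 equal shares of 1/20 among Ursula, Ines, Elena.
Ursula is living and takes 1/20.
Ines is living and takes 1/20.
Elena predeceased; the 1/20 allotted to Elena's branch passes to Elena's issue by representation.
The 1/20 is divided into 2 equal shares of 1/40 among Alonso, Catalina.
Alonso is living and takes 1/40.
Catalina is living and takes 1/40.

Alonso 1/40; Catalina 1/40; Diego 2/5; Fernando 1/20; Ines 1/20; Joaquin 3/40; Lucia 3/20; Nieves 1/20; Octavio 3/40; Ramiro 1/20; Ursula 1/20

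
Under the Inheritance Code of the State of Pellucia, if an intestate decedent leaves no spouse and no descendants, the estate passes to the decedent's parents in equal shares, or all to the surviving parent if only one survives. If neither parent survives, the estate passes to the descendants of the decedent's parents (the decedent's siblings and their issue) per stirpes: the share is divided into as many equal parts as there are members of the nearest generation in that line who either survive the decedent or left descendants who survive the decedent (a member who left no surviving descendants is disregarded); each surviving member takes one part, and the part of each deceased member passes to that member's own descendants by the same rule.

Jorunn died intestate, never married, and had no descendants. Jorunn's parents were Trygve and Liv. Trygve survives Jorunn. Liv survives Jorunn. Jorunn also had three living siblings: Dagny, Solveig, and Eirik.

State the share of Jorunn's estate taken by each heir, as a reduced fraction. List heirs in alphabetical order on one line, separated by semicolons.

Both parents survive, so Trygve and Liv each take 1/2. The siblings take nothing because a surviving parent has priority.

Liv 1/2; Trygve 1/2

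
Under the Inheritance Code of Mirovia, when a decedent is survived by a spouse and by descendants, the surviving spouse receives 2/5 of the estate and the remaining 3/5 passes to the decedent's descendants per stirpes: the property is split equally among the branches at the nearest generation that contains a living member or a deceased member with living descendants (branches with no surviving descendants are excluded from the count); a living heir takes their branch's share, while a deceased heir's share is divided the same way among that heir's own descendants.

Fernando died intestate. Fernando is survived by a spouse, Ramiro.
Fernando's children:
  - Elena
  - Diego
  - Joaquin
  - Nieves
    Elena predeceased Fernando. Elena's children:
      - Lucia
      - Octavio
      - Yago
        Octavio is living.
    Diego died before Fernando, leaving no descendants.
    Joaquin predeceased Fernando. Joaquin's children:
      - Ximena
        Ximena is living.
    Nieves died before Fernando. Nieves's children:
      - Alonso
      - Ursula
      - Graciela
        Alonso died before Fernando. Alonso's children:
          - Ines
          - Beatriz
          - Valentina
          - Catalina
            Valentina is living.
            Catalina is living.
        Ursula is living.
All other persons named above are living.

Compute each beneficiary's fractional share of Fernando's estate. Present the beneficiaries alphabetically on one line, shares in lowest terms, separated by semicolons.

Beatriz 1/60; Catalina 1/60; Graciela 1/15; Ines 1/60; Lucia 1/15; Octavio 1/15; Ramiro 2/5; Ursula 1/15; Valentina 1/60; Ximena 1/5; Yago 1/15

Ramiro, as surviving spouse, takes 2/5.
The remaining 3/5 passes to Fernando's descendants per stirpes.
Diego left no surviving issue, so that branch lapses and is disregarded.
The 3/5 is divided into 3 equal shares of 1/5 among Elena, Joaquin, Nieves.
Elena predeceased; the 1/5 allotted to Elena's branch passes to Elena's issue by representation.
The 1/5 is divided into 3 equal shares of 1/15 among Lucia, Octavio, Yago.
Lucia is living and takes 1/15.
Octavio is living and takes 1/15.
Yago is living and takes 1/15.
Joaquin predeceased; the 1/5 allotted to Joaquin's branch passes to Joaquin's issue by representation.
Ximena is the sole taker at this level and receives the full 1/5.
Nieves predeceased; the 1/5 allotted to Nieves's branch passes to Nieves's issue by representation.
The 1/5 is divided into 3 equal shares of 1/15 among Alonso, Ursula, Graciela.
Alonso predeceased; the 1/15 allotted to Alonso's branch passes to Alonso's issue by representation.
The 1/15 is divided into 4 equal shares of 1/60 among Ines, Beatriz, Valentina, Catalina.
Ines is living and takes 1/60.
Beatriz is living and takes 1/60.
Valentina is living and takes 1/60.
Catalina is living and takes 1/60.
Ursula is living and takes 1/15.
Graciela is living and takes 1/15.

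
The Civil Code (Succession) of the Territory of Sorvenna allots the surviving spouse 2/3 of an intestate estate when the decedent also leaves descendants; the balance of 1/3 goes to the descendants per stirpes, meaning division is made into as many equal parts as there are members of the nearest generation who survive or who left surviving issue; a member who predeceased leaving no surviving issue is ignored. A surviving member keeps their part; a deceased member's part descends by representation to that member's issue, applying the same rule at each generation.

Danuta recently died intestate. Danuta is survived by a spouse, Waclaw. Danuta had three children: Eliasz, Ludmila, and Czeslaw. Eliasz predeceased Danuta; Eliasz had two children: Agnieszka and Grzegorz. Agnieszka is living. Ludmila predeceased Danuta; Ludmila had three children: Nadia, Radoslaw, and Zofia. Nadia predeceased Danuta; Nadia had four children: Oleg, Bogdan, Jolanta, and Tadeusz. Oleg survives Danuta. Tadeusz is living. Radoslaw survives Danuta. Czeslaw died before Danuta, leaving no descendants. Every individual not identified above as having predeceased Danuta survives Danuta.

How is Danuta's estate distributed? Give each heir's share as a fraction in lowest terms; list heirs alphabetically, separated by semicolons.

Agnieszka 1/12; Bogdan 1/72; Grzegorz 1/12; Jolanta 1/72; Oleg 1/72; Radoslaw 1/18; Tadeusz 1/72; Waclaw 2/3; Zofia 1/18

Waclaw, as surviving spouse, takes 2/3.
The remaining 1/3 passes to Danuta's descendants per stirpes.
Czeslaw left no surviving issue, so that branch lapses and is disregarded.
The 1/3 is divided into 2 equal shares of 1/6 among Eliasz, Ludmila.
Eliasz predeceased; the 1/6 allotted to Eliasz's branch passes to Eliasz's issue by representation.
The 1/6 is divided into 2 equal shares of 1/12 among Agnieszka, Grzegorz.
Agnieszka is living and takes 1/12.
Grzegorz is living and takes 1/12.
Ludmila predeceased; the 1/6 allotted to Ludmila's branch passes to Ludmila's issue by representation.
The 1/6 is divided into 3 equal shares of 1/18 among Nadia, Radoslaw, Zofia.
Nadia predeceased; the 1/18 allotted to Nadia's branch passes to Nadia's issue by representation.
The 1/18 is divided into 4 equal shares of 1/72 among Oleg, Bogdan, Jolanta, Tadeusz.
Oleg is living and takes 1/72.
Bogdan is living and takes 1/72.
Jolanta is living and takes 1/72.
Tadeusz is living and takes 1/72.
Radoslaw is living and takes 1/18.
Zofia is living and takes 1/18.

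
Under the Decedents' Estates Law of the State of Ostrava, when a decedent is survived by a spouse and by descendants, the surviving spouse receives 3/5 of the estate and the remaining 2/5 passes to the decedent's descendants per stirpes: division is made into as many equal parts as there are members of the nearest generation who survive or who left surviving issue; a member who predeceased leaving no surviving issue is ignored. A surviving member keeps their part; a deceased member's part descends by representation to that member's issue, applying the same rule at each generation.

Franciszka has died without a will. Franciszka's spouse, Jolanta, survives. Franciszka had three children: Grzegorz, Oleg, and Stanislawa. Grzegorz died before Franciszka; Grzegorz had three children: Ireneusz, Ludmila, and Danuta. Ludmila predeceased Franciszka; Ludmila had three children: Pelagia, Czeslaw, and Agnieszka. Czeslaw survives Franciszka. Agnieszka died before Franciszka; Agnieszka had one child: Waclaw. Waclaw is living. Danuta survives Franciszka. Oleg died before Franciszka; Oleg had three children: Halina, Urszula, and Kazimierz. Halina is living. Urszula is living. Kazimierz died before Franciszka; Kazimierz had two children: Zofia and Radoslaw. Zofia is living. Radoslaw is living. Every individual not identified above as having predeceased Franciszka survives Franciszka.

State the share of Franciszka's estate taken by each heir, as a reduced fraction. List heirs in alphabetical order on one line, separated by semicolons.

Jolanta, as surviving spouse, takes 3/5.
The remaining 2/5 passes to Franciszka's descendants per stirpes.
The 2/5 is divided into 3 equal shares of 2/15 among Grzegorz, Oleg, Stanislawa.
Grzegorz predeceased; the 2/15 allotted to Grzegorz's branch passes to Grzegorz's issue by representation.
The 2/15 is divided into 3 equal shares of 2/45 among Ireneusz, Ludmila, Danuta.
Ireneusz is living and takes 2/45.
Ludmila predeceased; the 2/45 allotted to Ludmila's branch passes to Ludmila's issue by representation.
The 2/45 is divided into 3 equal shares of 2/135 among Pelagia, Czeslaw, Agnieszka.
Pelagia is living and takes 2/135.
Czeslaw is living and takes 2/135.
Agnieszka predeceased; the 2/135 allotted to Agnieszka's branch passes to Agnieszka's issue by representation.
Waclaw is the sole taker at this level and receives the full 2/135.
Danuta is living and takes 2/45.
Oleg predeceased; the 2/15 allotted to Oleg's branch passes to Oleg's issue by representation.
The 2/15 is divided into 3 equal shares of 2/45 among Halina, Urszula, Kazimierz.
Halina is living and takes 2/45.
Urszula is living and takes 2/45.
Kazimierz predeceased; the 2/45 allotted to Kazimierz's branch passes to Kazimierz's issue by representation.
The 2/45 is divided into 2 equal shares of 1/45 among Zofia, Radoslaw.
Zofia is living and takes 1/45.
Radoslaw is living and takes 1/45.
Stanislawa is living and takes 2/15.

Czeslaw 2/135; Danuta 2/45; Halina 2/45; Ireneusz 2/45; Jolanta 3/5; Pelagia 2/135; Radoslaw 1/45; Stanislawa 2/15; Urszula 2/45; Waclaw 2/135; Zofia 1/45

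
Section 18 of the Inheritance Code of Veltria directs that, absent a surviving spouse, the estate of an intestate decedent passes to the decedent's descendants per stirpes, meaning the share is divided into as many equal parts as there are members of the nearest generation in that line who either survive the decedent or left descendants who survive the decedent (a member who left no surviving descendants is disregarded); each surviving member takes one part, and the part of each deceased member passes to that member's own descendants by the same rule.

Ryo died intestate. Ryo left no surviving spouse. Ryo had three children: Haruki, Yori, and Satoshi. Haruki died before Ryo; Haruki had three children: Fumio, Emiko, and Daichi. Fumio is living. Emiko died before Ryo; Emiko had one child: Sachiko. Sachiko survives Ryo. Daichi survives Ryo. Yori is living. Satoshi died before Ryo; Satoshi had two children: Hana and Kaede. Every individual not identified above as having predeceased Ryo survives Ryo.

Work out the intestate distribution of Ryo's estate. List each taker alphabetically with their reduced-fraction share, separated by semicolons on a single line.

Daichi 1/9; Fumio 1/9; Hana 1/6; Kaede 1/6; Sachiko 1/9; Yori 1/3

There is no surviving spouse, so the entire estate passes to Ryo's descendants per stirpes.
The estate is divided into 3 equal shares of 1/3 among Haruki, Yori, Satoshi.
Haruki predeceased; the 1/3 allotted to Haruki's branch passes to Haruki's issue by representation.
The 1/3 is divided into 3 equal shares of 1/9 among Fumio, Emiko, Daichi.
Fumio is living and takes 1/9.
Emiko predeceased; the 1/9 allotted to Emiko's branch passes to Emiko's issue by representation.
Sachiko is the sole taker at this level and receives the full 1/9.
Daichi is living and takes 1/9.
Yori is living and takes 1/3.
Satoshi predeceased; the 1/3 allotted to Satoshi's branch passes to Satoshi's issue by representation.
The 1/3 is divided into 2 equal shares of 1/6 among Hana, Kaede.
Hana is living and takes 1/6.
Kaede is living and takes 1/6.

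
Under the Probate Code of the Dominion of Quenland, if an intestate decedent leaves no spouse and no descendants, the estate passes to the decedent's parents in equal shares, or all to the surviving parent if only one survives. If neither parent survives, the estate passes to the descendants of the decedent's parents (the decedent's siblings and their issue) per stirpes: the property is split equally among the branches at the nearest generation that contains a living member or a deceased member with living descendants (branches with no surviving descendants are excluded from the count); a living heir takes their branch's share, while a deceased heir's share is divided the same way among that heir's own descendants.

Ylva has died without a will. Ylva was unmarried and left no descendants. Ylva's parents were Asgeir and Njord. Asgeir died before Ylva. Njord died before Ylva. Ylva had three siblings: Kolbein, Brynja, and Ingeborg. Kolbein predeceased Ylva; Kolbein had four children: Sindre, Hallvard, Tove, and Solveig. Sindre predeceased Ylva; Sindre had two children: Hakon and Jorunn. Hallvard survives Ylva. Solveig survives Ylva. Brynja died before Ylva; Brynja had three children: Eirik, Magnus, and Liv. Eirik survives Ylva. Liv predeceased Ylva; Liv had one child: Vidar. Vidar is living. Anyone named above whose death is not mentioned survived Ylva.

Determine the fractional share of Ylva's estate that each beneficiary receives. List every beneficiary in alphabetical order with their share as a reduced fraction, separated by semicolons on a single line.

Eirik 1/9; Hakon 1/24; Hallvard 1/12; Ingeborg 1/3; Jorunn 1/24; Magnus 1/9; Solveig 1/12; Tove 1/12; Vidar 1/9

Neither parent survives and there are no descendants, so the estate passes to Ylva's siblings and their issue per stirpes.
The estate is divided into 3 equal shares of 1/3 among Kolbein, Brynja, Ingeborg.
Kolbein predeceased; the 1/3 allotted to Kolbein's branch passes to Kolbein's issue by representation.
The 1/3 is divided into 4 equal shares of 1/12 among Sindre, Hallvard, Tove, Solveig.
Sindre predeceased; the 1/12 allotted to Sindre's branch passes to Sindre's issue by representation.
The 1/12 is divided into 2 equal shares of 1/24 among Hakon, Jorunn.
Hakon is living and takes 1/24.
Jorunn is living and takes 1/24.
Hallvard is living and takes 1/12.
Tove is living and takes 1/12.
Solveig is living and takes 1/12.
Brynja predeceased; the 1/3 allotted to Brynja's branch passes to Brynja's issue by representation.
The 1/3 is divided into 3 equal shares of 1/9 among Eirik, Magnus, Liv.
Eirik is living and takes 1/9.
Magnus is living and takes 1/9.
Liv predeceased; the 1/9 allotted to Liv's branch passes to Liv's issue by representation.
Vidar is the sole taker at this level and receives the full 1/9.
Ingeborg is living and takes 1/3.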